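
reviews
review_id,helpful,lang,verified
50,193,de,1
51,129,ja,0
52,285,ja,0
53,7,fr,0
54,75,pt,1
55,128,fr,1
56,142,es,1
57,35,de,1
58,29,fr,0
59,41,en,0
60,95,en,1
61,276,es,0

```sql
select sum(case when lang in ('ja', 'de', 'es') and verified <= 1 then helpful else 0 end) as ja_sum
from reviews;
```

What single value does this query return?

review_id=50: ✓ → 193
review_id=51: ✓ → 129
review_id=52: ✓ → 285
review_id=53: ✗
review_id=54: ✗
review_id=55: ✗
review_id=56: ✓ → 142
review_id=57: ✓ → 35
review_id=58: ✗
review_id=59: ✗
review_id=60: ✗
review_id=61: ✓ → 276
ja_sum = 193 + 129 + 285 + 142 + 35 + 276 = 1060

1060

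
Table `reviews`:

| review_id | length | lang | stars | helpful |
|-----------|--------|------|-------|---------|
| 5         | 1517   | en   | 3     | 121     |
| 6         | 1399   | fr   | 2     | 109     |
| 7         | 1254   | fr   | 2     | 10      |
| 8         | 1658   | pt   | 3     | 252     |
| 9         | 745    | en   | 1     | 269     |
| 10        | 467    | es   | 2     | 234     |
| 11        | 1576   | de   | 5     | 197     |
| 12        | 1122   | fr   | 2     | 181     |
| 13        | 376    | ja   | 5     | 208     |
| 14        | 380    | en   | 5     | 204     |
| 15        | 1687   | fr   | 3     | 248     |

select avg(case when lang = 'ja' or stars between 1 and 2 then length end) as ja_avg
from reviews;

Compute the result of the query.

893.8333333333

review_id=5: ✗
review_id=6: ✓ → 1399
review_id=7: ✓ → 1254
review_id=8: ✗
review_id=9: ✓ → 745
review_id=10: ✓ → 467
review_id=11: ✗
review_id=12: ✓ → 1122
review_id=13: ✓ → 376
review_id=14: ✗
review_id=15: ✗
ja_avg = (1399 + 1254 + 745 + 467 + 1122 + 376) / 6 = 893.8333333333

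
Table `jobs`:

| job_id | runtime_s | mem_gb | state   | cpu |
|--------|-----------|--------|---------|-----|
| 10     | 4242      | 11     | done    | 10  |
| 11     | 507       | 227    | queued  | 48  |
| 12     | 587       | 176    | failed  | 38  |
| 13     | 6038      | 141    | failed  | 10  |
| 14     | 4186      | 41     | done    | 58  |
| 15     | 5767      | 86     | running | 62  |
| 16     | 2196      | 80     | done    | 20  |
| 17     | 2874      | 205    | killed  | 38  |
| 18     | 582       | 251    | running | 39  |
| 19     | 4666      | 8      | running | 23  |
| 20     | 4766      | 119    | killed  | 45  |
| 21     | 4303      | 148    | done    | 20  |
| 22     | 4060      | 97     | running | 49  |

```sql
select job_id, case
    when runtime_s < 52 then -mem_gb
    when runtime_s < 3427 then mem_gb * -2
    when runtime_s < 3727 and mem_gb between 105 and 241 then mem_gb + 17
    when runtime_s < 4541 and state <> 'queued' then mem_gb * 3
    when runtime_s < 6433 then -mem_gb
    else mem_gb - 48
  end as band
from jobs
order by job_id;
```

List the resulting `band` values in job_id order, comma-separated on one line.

job_id=10: runtime_s < 4541 and state <> 'queued' → 33
job_id=11: runtime_s < 3427 → -454
job_id=12: runtime_s < 3427 → -352
job_id=13: runtime_s < 6433 → -141
job_id=14: runtime_s < 4541 and state <> 'queued' → 123
job_id=15: runtime_s < 6433 → -86
job_id=16: runtime_s < 3427 → -160
job_id=17: runtime_s < 3427 → -410
job_id=18: runtime_s < 3427 → -502
job_id=19: runtime_s < 6433 → -8
job_id=20: runtime_s < 6433 → -119
job_id=21: runtime_s < 4541 and state <> 'queued' → 444
job_id=22: runtime_s < 4541 and state <> 'queued' → 291

33, -454, -352, -141, 123, -86, -160, -410, -502, -8, -119, 444, 291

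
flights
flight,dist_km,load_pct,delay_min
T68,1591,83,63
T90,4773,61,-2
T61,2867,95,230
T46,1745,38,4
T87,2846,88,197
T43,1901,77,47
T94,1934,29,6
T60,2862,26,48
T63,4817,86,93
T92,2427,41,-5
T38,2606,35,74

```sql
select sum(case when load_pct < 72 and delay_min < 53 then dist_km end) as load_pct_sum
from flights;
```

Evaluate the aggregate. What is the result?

13741

flight=T68: ✗
flight=T90: ✓ → 4773
flight=T61: ✗
flight=T46: ✓ → 1745
flight=T87: ✗
flight=T43: ✗
flight=T94: ✓ → 1934
flight=T60: ✓ → 2862
flight=T63: ✗
flight=T92: ✓ → 2427
flight=T38: ✗
load_pct_sum = 4773 + 1745 + 1934 + 2862 + 2427 = 13741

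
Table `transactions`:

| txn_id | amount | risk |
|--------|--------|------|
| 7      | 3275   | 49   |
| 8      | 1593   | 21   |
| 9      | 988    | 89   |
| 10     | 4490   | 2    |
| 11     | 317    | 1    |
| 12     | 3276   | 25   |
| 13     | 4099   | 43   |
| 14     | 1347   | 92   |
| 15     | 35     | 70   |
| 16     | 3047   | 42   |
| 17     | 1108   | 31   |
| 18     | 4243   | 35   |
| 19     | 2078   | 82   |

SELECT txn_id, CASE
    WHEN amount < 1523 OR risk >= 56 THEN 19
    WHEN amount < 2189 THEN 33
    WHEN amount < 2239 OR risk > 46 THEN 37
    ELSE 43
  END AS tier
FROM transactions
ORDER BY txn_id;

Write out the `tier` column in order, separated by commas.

txn_id=7: amount < 2239 OR risk > 46 → 37
txn_id=8: amount < 2189 → 33
txn_id=9: amount < 1523 OR risk >= 56 → 19
txn_id=10: ELSE → 43
txn_id=11: amount < 1523 OR risk >= 56 → 19
txn_id=12: ELSE → 43
txn_id=13: ELSE → 43
txn_id=14: amount < 1523 OR risk >= 56 → 19
txn_id=15: amount < 1523 OR risk >= 56 → 19
txn_id=16: ELSE → 43
txn_id=17: amount < 1523 OR risk >= 56 → 19
txn_id=18: ELSE → 43
txn_id=19: amount < 1523 OR risk >= 56 → 19

37, 33, 19, 43, 19, 43, 43, 19, 19, 43, 19, 43, 19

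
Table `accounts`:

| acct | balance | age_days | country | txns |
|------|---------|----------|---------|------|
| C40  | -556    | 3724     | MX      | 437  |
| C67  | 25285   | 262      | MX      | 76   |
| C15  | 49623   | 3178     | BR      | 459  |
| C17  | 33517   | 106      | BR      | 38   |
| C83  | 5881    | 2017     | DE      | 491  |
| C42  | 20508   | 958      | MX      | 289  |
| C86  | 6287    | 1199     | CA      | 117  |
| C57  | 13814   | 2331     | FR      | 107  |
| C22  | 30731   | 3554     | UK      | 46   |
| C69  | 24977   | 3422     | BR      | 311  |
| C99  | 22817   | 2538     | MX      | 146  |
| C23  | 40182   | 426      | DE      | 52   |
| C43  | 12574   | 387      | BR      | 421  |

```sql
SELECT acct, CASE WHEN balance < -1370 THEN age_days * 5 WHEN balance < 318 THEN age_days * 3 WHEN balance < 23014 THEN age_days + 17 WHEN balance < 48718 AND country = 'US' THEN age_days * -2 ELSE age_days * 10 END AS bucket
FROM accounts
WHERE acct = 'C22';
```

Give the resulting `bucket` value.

35540

acct = C22: balance=30731, age_days=3554, country=UK, txns=46.
balance < -1370 → false
balance < 318 → false
balance < 23014 → false
balance < 48718 AND country = 'US' → false
No prior WHEN matched → ELSE → 35540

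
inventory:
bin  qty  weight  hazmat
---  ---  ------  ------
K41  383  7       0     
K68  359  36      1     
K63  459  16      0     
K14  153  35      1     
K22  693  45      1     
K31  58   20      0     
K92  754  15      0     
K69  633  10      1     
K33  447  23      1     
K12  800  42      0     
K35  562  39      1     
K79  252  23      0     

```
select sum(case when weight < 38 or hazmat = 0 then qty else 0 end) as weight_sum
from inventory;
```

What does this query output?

bin=K41: ✓ → 383
bin=K68: ✓ → 359
bin=K63: ✓ → 459
bin=K14: ✓ → 153
bin=K22: ✗
bin=K31: ✓ → 58
bin=K92: ✓ → 754
bin=K69: ✓ → 633
bin=K33: ✓ → 447
bin=K12: ✓ → 800
bin=K35: ✗
bin=K79: ✓ → 252
weight_sum = 383 + 359 + 459 + 153 + 58 + 754 + 633 + 447 + 800 + 252 = 4298

4298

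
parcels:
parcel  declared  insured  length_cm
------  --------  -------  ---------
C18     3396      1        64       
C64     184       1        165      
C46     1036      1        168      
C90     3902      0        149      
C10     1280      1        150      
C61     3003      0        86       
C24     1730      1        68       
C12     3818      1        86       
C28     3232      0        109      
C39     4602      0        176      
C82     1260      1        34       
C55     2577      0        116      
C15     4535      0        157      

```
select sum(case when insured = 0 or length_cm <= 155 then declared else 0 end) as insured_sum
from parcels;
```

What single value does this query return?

33335

parcel=C18: ✓ → 3396
parcel=C64: ✗
parcel=C46: ✗
parcel=C90: ✓ → 3902
parcel=C10: ✓ → 1280
parcel=C61: ✓ → 3003
parcel=C24: ✓ → 1730
parcel=C12: ✓ → 3818
parcel=C28: ✓ → 3232
parcel=C39: ✓ → 4602
parcel=C82: ✓ → 1260
parcel=C55: ✓ → 2577
parcel=C15: ✓ → 4535
insured_sum = 3396 + 3902 + 1280 + 3003 + 1730 + 3818 + 3232 + 4602 + 1260 + 2577 + 4535 = 33335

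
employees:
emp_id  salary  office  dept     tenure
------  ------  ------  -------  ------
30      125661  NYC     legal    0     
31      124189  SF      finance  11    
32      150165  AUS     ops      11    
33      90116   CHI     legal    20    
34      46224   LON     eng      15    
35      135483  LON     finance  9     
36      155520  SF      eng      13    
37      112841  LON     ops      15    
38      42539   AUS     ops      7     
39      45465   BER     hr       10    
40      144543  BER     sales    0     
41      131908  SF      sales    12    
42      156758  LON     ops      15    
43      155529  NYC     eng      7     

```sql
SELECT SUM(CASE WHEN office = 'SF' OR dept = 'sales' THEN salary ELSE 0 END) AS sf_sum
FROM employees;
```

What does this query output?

emp_id=30: ✗
emp_id=31: ✓ → 124189
emp_id=32: ✗
emp_id=33: ✗
emp_id=34: ✗
emp_id=35: ✗
emp_id=36: ✓ → 155520
emp_id=37: ✗
emp_id=38: ✗
emp_id=39: ✗
emp_id=40: ✓ → 144543
emp_id=41: ✓ → 131908
emp_id=42: ✗
emp_id=43: ✗
sf_sum = 124189 + 155520 + 144543 + 131908 = 556160

556160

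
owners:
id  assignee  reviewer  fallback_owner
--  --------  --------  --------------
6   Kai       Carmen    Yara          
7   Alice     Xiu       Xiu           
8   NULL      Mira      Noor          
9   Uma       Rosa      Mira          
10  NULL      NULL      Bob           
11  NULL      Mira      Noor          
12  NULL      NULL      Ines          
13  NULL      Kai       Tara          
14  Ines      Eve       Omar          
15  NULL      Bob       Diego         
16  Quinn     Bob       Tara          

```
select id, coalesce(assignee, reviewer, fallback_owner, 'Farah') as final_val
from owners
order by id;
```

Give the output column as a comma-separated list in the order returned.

id=6: assignee=Kai → Kai
id=7: assignee=Alice → Alice
id=8: assignee=NULL, reviewer=Mira → Mira
id=9: assignee=Uma → Uma
id=10: assignee=NULL, reviewer=NULL, fallback_owner=Bob → Bob
id=11: assignee=NULL, reviewer=Mira → Mira
id=12: assignee=NULL, reviewer=NULL, fallback_owner=Ines → Ines
id=13: assignee=NULL, reviewer=Kai → Kai
id=14: assignee=Ines → Ines
id=15: assignee=NULL, reviewer=Bob → Bob
id=16: assignee=Quinn → Quinn

Kai, Alice, Mira, Uma, Bob, Mira, Ines, Kai, Ines, Bob, Quinn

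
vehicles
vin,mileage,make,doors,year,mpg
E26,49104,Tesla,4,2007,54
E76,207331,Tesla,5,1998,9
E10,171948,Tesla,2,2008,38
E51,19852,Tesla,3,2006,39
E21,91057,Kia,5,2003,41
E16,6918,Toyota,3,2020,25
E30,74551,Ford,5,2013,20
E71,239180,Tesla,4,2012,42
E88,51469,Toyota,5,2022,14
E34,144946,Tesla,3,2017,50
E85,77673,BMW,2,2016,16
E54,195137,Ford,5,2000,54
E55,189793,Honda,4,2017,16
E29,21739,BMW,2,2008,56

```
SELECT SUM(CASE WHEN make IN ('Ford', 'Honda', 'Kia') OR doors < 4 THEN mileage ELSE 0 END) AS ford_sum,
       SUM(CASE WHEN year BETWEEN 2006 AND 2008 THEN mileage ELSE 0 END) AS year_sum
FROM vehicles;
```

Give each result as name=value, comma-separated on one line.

[ford_sum: make IN ('Ford', 'Honda', 'Kia') OR doors < 4]
vin=E26: ✗
vin=E76: ✗
vin=E10: ✓ → 171948
vin=E51: ✓ → 19852
vin=E21: ✓ → 91057
vin=E16: ✓ → 6918
vin=E30: ✓ → 74551
vin=E71: ✗
vin=E88: ✗
vin=E34: ✓ → 144946
vin=E85: ✓ → 77673
vin=E54: ✓ → 195137
vin=E55: ✓ → 189793
vin=E29: ✓ → 21739
ford_sum = 171948 + 19852 + 91057 + 6918 + 74551 + 144946 + 77673 + 195137 + 189793 + 21739 = 993614
—
[year_sum: year BETWEEN 2006 AND 2008]
vin=E26: ✓ → 49104
vin=E76: ✗
vin=E10: ✓ → 171948
vin=E51: ✓ → 19852
vin=E21: ✗
vin=E16: ✗
vin=E30: ✗
vin=E71: ✗
vin=E88: ✗
vin=E34: ✗
vin=E85: ✗
vin=E54: ✗
vin=E55: ✗
vin=E29: ✓ → 21739
year_sum = 49104 + 171948 + 19852 + 21739 = 262643

ford_sum=993614, year_sum=262643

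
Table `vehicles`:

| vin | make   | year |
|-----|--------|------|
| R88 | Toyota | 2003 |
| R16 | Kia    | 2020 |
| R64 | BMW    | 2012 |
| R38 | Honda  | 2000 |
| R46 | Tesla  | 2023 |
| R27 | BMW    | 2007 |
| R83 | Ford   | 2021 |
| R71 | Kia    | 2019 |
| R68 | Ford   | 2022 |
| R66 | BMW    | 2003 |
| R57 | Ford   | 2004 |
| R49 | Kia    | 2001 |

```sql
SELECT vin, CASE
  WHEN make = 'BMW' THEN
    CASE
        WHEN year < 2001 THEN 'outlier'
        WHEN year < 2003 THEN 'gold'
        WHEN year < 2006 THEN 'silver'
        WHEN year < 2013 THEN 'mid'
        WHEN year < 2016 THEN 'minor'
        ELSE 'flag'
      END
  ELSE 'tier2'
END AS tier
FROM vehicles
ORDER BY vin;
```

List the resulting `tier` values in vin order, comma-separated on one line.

tier2, mid, tier2, tier2, tier2, tier2, mid, silver, tier2, tier2, tier2, tier2

vin=R16: make='Kia' → outer ELSE → tier2
vin=R27: make='BMW' → inner[year < 2013] → mid
vin=R38: make='Honda' → outer ELSE → tier2
vin=R46: make='Tesla' → outer ELSE → tier2
vin=R49: make='Kia' → outer ELSE → tier2
vin=R57: make='Ford' → outer ELSE → tier2
vin=R64: make='BMW' → inner[year < 2013] → mid
vin=R66: make='BMW' → inner[year < 2006] → silver
vin=R68: make='Ford' → outer ELSE → tier2
vin=R71: make='Kia' → outer ELSE → tier2
vin=R83: make='Ford' → outer ELSE → tier2
vin=R88: make='Toyota' → outer ELSE → tier2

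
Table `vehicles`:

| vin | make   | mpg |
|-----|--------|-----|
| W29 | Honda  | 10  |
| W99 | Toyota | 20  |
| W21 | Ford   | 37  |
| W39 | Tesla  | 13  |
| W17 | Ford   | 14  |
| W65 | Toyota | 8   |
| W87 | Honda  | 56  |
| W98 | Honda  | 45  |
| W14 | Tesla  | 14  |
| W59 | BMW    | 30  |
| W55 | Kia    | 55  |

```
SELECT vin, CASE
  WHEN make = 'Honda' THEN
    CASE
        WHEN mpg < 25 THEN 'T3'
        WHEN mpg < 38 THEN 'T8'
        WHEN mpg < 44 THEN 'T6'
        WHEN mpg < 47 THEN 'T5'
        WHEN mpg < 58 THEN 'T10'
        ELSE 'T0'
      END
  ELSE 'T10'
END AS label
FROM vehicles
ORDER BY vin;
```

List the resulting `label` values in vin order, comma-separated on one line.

vin=W14: make='Tesla' → outer ELSE → T10
vin=W17: make='Ford' → outer ELSE → T10
vin=W21: make='Ford' → outer ELSE → T10
vin=W29: make='Honda' → inner[mpg < 25] → T3
vin=W39: make='Tesla' → outer ELSE → T10
vin=W55: make='Kia' → outer ELSE → T10
vin=W59: make='BMW' → outer ELSE → T10
vin=W65: make='Toyota' → outer ELSE → T10
vin=W87: make='Honda' → inner[mpg < 58] → T10
vin=W98: make='Honda' → inner[mpg < 47] → T5
vin=W99: make='Toyota' → outer ELSE → T10

T10, T10, T10, T3, T10, T10, T10, T10, T10, T5, T10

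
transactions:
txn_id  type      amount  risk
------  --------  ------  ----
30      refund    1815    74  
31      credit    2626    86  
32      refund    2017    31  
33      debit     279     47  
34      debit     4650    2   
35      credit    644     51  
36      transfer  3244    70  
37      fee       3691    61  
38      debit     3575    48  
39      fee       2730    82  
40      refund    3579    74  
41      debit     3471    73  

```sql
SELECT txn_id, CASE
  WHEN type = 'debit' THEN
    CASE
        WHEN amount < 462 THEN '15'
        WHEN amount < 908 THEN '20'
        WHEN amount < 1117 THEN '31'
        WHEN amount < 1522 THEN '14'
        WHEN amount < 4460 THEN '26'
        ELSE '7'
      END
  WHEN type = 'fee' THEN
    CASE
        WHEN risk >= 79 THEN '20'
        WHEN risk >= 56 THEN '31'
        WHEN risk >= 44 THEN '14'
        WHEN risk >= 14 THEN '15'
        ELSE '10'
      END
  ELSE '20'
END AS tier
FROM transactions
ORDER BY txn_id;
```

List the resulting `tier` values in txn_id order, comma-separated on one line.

txn_id=30: type='refund' → outer ELSE → 20
txn_id=31: type='credit' → outer ELSE → 20
txn_id=32: type='refund' → outer ELSE → 20
txn_id=33: type='debit' → inner[amount < 462] → 15
txn_id=34: type='debit' → inner[ELSE] → 7
txn_id=35: type='credit' → outer ELSE → 20
txn_id=36: type='transfer' → outer ELSE → 20
txn_id=37: type='fee' → inner[risk >= 56] → 31
txn_id=38: type='debit' → inner[amount < 4460] → 26
txn_id=39: type='fee' → inner[risk >= 79] → 20
txn_id=40: type='refund' → outer ELSE → 20
txn_id=41: type='debit' → inner[amount < 4460] → 26

20, 20, 20, 15, 7, 20, 20, 31, 26, 20, 20, 26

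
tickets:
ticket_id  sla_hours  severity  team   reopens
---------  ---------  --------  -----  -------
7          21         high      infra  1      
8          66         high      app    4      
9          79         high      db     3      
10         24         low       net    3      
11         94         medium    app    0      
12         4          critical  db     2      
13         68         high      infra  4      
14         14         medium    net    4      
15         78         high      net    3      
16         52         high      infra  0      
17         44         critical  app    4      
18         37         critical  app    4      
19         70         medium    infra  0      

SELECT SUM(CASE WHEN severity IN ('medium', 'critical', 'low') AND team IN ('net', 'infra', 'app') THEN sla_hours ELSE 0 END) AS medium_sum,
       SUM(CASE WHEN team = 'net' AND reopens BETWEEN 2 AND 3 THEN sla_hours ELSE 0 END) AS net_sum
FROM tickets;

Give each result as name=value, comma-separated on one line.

medium_sum=283, net_sum=102

[medium_sum: severity IN ('medium', 'critical', 'low') AND team IN ('net', 'infra', 'app')]
ticket_id=7: ✗
ticket_id=8: ✗
ticket_id=9: ✗
ticket_id=10: ✓ → 24
ticket_id=11: ✓ → 94
ticket_id=12: ✗
ticket_id=13: ✗
ticket_id=14: ✓ → 14
ticket_id=15: ✗
ticket_id=16: ✗
ticket_id=17: ✓ → 44
ticket_id=18: ✓ → 37
ticket_id=19: ✓ → 70
medium_sum = 24 + 94 + 14 + 44 + 37 + 70 = 283
—
[net_sum: team = 'net' AND reopens BETWEEN 2 AND 3]
ticket_id=7: ✗
ticket_id=8: ✗
ticket_id=9: ✗
ticket_id=10: ✓ → 24
ticket_id=11: ✗
ticket_id=12: ✗
ticket_id=13: ✗
ticket_id=14: ✗
ticket_id=15: ✓ → 78
ticket_id=16: ✗
ticket_id=17: ✗
ticket_id=18: ✗
ticket_id=19: ✗
net_sum = 24 + 78 = 102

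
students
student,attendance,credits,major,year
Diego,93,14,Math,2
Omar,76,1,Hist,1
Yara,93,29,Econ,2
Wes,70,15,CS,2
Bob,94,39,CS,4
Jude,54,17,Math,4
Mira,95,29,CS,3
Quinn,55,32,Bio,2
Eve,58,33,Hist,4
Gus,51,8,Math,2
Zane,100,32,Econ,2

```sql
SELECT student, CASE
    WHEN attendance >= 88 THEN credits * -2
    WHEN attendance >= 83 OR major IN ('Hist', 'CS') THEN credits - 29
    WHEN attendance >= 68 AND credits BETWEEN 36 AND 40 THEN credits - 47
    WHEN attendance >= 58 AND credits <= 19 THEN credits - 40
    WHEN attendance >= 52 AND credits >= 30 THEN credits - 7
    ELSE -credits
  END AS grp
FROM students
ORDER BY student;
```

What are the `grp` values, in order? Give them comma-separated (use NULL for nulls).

student=Bob: attendance >= 88 → -78
student=Diego: attendance >= 88 → -28
student=Eve: attendance >= 83 OR major IN ('Hist', 'CS') → 4
student=Gus: ELSE → -8
student=Jude: ELSE → -17
student=Mira: attendance >= 88 → -58
student=Omar: attendance >= 83 OR major IN ('Hist', 'CS') → -28
student=Quinn: attendance >= 52 AND credits >= 30 → 25
student=Wes: attendance >= 83 OR major IN ('Hist', 'CS') → -14
student=Yara: attendance >= 88 → -58
student=Zane: attendance >= 88 → -64

-78, -28, 4, -8, -17, -58, -28, 25, -14, -58, -64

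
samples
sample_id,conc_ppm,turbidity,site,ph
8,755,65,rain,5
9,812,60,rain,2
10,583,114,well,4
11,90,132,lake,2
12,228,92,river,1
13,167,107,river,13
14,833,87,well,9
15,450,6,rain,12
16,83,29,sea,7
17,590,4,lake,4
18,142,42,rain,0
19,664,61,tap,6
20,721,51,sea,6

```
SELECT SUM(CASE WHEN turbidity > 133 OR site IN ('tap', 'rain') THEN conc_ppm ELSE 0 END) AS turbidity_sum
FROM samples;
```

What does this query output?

sample_id=8: ✓ → 755
sample_id=9: ✓ → 812
sample_id=10: ✗
sample_id=11: ✗
sample_id=12: ✗
sample_id=13: ✗
sample_id=14: ✗
sample_id=15: ✓ → 450
sample_id=16: ✗
sample_id=17: ✗
sample_id=18: ✓ → 142
sample_id=19: ✓ → 664
sample_id=20: ✗
turbidity_sum = 755 + 812 + 450 + 142 + 664 = 2823

2823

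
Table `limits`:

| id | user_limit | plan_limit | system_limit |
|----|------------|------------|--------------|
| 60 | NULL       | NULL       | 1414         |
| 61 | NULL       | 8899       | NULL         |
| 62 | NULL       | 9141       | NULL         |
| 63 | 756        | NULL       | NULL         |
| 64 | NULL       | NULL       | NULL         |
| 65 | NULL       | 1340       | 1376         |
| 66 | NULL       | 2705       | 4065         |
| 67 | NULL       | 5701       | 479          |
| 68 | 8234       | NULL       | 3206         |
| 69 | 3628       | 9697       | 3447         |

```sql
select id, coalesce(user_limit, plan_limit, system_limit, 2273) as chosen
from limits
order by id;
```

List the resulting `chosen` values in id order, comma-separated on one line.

1414, 8899, 9141, 756, 2273, 1340, 2705, 5701, 8234, 3628

id=60: user_limit=NULL, plan_limit=NULL, system_limit=1414 → 1414
id=61: user_limit=NULL, plan_limit=8899 → 8899
id=62: user_limit=NULL, plan_limit=9141 → 9141
id=63: user_limit=756 → 756
id=64: user_limit=NULL, plan_limit=NULL, system_limit=NULL, → literal 2273 → 2273
id=65: user_limit=NULL, plan_limit=1340 → 1340
id=66: user_limit=NULL, plan_limit=2705 → 2705
id=67: user_limit=NULL, plan_limit=5701 → 5701
id=68: user_limit=8234 → 8234
id=69: user_limit=3628 → 3628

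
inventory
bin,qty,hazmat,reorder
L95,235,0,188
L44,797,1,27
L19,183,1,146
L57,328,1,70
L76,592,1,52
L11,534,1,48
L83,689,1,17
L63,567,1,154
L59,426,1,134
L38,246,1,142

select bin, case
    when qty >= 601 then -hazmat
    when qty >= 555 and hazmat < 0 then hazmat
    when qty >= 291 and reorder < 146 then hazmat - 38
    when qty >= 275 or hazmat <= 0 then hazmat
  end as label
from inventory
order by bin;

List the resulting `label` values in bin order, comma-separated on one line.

-37, NULL, NULL, -1, -37, -37, 1, -37, -1, 0

bin=L11: qty >= 291 and reorder < 146 → -37
bin=L19: (no match → NULL) → NULL
bin=L38: (no match → NULL) → NULL
bin=L44: qty >= 601 → -1
bin=L57: qty >= 291 and reorder < 146 → -37
bin=L59: qty >= 291 and reorder < 146 → -37
bin=L63: qty >= 275 or hazmat <= 0 → 1
bin=L76: qty >= 291 and reorder < 146 → -37
bin=L83: qty >= 601 → -1
bin=L95: qty >= 275 or hazmat <= 0 → 0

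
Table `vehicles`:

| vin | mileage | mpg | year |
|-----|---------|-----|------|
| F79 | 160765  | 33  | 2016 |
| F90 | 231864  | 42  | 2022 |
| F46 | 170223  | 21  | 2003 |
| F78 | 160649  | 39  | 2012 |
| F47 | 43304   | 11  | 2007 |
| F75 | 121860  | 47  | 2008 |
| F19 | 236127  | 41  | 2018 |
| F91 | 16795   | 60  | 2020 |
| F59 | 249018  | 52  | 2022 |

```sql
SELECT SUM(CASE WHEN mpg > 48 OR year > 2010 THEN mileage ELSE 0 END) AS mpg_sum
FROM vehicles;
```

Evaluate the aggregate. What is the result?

1055218

vin=F79: ✓ → 160765
vin=F90: ✓ → 231864
vin=F46: ✗
vin=F78: ✓ → 160649
vin=F47: ✗
vin=F75: ✗
vin=F19: ✓ → 236127
vin=F91: ✓ → 16795
vin=F59: ✓ → 249018
mpg_sum = 160765 + 231864 + 160649 + 236127 + 16795 + 249018 = 1055218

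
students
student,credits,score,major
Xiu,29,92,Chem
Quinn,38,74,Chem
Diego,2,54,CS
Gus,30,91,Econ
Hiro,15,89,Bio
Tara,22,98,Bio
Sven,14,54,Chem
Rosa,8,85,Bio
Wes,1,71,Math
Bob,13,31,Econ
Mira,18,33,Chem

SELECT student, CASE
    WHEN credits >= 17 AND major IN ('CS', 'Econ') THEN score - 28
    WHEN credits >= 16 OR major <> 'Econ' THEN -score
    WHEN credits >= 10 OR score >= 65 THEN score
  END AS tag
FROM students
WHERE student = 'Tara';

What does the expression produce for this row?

-98

student = Tara: credits=22, score=98, major=Bio.
credits >= 17 AND major IN ('CS', 'Econ') → false
credits >= 16 OR major <> 'Econ' → true → -98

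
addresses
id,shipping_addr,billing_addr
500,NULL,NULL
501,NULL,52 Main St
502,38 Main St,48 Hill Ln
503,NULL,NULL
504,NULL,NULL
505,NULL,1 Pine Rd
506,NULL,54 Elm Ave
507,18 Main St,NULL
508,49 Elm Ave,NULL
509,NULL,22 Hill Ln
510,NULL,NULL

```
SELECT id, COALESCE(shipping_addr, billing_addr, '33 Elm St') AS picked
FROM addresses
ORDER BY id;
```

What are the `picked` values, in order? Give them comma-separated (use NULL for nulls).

33 Elm St, 52 Main St, 38 Main St, 33 Elm St, 33 Elm St, 1 Pine Rd, 54 Elm Ave, 18 Main St, 49 Elm Ave, 22 Hill Ln, 33 Elm St

id=500: shipping_addr=NULL, billing_addr=NULL, → literal 33 Elm St → 33 Elm St
id=501: shipping_addr=NULL, billing_addr=52 Main St → 52 Main St
id=502: shipping_addr=38 Main St → 38 Main St
id=503: shipping_addr=NULL, billing_addr=NULL, → literal 33 Elm St → 33 Elm St
id=504: shipping_addr=NULL, billing_addr=NULL, → literal 33 Elm St → 33 Elm St
id=505: shipping_addr=NULL, billing_addr=1 Pine Rd → 1 Pine Rd
id=506: shipping_addr=NULL, billing_addr=54 Elm Ave → 54 Elm Ave
id=507: shipping_addr=18 Main St → 18 Main St
id=508: shipping_addr=49 Elm Ave → 49 Elm Ave
id=509: shipping_addr=NULL, billing_addr=22 Hill Ln → 22 Hill Ln
id=510: shipping_addr=NULL, billing_addr=NULL, → literal 33 Elm St → 33 Elm St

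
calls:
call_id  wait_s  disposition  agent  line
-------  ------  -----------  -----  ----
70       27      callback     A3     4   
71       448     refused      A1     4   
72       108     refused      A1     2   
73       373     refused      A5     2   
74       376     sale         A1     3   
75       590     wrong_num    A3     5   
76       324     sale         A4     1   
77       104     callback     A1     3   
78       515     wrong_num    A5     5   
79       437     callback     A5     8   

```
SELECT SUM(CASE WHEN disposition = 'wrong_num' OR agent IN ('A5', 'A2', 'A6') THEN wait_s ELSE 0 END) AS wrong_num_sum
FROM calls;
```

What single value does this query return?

1915

call_id=70: ✗
call_id=71: ✗
call_id=72: ✗
call_id=73: ✓ → 373
call_id=74: ✗
call_id=75: ✓ → 590
call_id=76: ✗
call_id=77: ✗
call_id=78: ✓ → 515
call_id=79: ✓ → 437
wrong_num_sum = 373 + 590 + 515 + 437 = 1915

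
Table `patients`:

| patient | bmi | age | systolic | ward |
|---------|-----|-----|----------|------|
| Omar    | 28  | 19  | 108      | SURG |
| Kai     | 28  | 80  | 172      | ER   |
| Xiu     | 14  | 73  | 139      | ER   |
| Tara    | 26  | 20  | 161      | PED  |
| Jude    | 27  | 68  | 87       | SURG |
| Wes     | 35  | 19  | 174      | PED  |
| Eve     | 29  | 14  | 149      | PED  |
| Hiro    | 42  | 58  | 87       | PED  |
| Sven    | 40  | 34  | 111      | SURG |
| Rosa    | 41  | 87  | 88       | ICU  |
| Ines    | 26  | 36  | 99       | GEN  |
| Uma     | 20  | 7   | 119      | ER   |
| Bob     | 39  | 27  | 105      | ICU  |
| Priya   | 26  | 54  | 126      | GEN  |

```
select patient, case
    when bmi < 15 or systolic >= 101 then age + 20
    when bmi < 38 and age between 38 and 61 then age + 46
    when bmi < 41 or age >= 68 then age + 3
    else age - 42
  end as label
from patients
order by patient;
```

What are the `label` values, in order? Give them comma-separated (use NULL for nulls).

patient=Bob: bmi < 15 or systolic >= 101 → 47
patient=Eve: bmi < 15 or systolic >= 101 → 34
patient=Hiro: ELSE → 16
patient=Ines: bmi < 41 or age >= 68 → 39
patient=Jude: bmi < 41 or age >= 68 → 71
patient=Kai: bmi < 15 or systolic >= 101 → 100
patient=Omar: bmi < 15 or systolic >= 101 → 39
patient=Priya: bmi < 15 or systolic >= 101 → 74
patient=Rosa: bmi < 41 or age >= 68 → 90
patient=Sven: bmi < 15 or systolic >= 101 → 54
patient=Tara: bmi < 15 or systolic >= 101 → 40
patient=Uma: bmi < 15 or systolic >= 101 → 27
patient=Wes: bmi < 15 or systolic >= 101 → 39
patient=Xiu: bmi < 15 or systolic >= 101 → 93

47, 34, 16, 39, 71, 100, 39, 74, 90, 54, 40, 27, 39, 93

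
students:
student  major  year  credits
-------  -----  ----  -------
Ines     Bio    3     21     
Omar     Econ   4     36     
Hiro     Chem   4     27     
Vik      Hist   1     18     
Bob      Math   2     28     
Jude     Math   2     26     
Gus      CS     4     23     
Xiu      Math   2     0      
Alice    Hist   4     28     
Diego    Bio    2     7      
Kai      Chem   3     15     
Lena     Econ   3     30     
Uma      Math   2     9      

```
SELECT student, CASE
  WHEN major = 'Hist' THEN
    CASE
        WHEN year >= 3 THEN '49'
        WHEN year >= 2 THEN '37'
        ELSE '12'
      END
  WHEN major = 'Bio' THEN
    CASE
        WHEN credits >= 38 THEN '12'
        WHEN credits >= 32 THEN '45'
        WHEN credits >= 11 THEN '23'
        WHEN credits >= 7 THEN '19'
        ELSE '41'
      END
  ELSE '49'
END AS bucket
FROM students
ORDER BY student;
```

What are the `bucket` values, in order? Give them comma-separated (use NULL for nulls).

student=Alice: major='Hist' → inner[year >= 3] → 49
student=Bob: major='Math' → outer ELSE → 49
student=Diego: major='Bio' → inner[credits >= 7] → 19
student=Gus: major='CS' → outer ELSE → 49
student=Hiro: major='Chem' → outer ELSE → 49
student=Ines: major='Bio' → inner[credits >= 11] → 23
student=Jude: major='Math' → outer ELSE → 49
student=Kai: major='Chem' → outer ELSE → 49
student=Lena: major='Econ' → outer ELSE → 49
student=Omar: major='Econ' → outer ELSE → 49
student=Uma: major='Math' → outer ELSE → 49
student=Vik: major='Hist' → inner[ELSE] → 12
student=Xiu: major='Math' → outer ELSE → 49

49, 49, 19, 49, 49, 23, 49, 49, 49, 49, 49, 12, 49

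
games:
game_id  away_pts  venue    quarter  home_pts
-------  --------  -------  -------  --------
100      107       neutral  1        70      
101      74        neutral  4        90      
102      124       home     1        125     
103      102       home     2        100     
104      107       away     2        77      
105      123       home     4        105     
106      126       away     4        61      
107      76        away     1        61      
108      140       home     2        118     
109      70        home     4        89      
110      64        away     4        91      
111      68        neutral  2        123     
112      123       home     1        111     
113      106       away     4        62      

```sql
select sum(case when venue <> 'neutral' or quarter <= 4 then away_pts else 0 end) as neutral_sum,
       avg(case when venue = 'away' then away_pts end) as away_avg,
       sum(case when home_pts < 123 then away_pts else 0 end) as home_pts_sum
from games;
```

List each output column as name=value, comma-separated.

neutral_sum=1410, away_avg=95.8, home_pts_sum=1218

[neutral_sum: venue <> 'neutral' or quarter <= 4]
game_id=100: ✓ → 107
game_id=101: ✓ → 74
game_id=102: ✓ → 124
game_id=103: ✓ → 102
game_id=104: ✓ → 107
game_id=105: ✓ → 123
game_id=106: ✓ → 126
game_id=107: ✓ → 76
game_id=108: ✓ → 140
game_id=109: ✓ → 70
game_id=110: ✓ → 64
game_id=111: ✓ → 68
game_id=112: ✓ → 123
game_id=113: ✓ → 106
neutral_sum = 107 + 74 + 124 + 102 + 107 + 123 + 126 + 76 + 140 + 70 + 64 + 68 + 123 + 106 = 1410
—
[away_avg: venue = 'away']
game_id=100: ✗
game_id=101: ✗
game_id=102: ✗
game_id=103: ✗
game_id=104: ✓ → 107
game_id=105: ✗
game_id=106: ✓ → 126
game_id=107: ✓ → 76
game_id=108: ✗
game_id=109: ✗
game_id=110: ✓ → 64
game_id=111: ✗
game_id=112: ✗
game_id=113: ✓ → 106
away_avg = (107 + 126 + 76 + 64 + 106) / 5 = 95.8
—
[home_pts_sum: home_pts < 123]
game_id=100: ✓ → 107
game_id=101: ✓ → 74
game_id=102: ✗
game_id=103: ✓ → 102
game_id=104: ✓ → 107
game_id=105: ✓ → 123
game_id=106: ✓ → 126
game_id=107: ✓ → 76
game_id=108: ✓ → 140
game_id=109: ✓ → 70
game_id=110: ✓ → 64
game_id=111: ✗
game_id=112: ✓ → 123
game_id=113: ✓ → 106
home_pts_sum = 107 + 74 + 102 + 107 + 123 + 126 + 76 + 140 + 70 + 64 + 123 + 106 = 1218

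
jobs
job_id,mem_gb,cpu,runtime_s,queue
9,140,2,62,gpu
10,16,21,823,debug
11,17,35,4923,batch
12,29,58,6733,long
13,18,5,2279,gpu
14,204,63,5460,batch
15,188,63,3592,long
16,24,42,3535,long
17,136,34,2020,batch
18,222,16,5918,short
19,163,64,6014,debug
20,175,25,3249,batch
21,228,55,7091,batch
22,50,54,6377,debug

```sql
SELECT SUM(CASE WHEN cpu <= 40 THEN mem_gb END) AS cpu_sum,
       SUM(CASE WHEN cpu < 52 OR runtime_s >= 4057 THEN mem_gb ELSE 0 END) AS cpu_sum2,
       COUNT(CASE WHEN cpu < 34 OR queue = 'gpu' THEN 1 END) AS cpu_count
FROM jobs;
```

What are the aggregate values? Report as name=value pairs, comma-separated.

cpu_sum=724, cpu_sum2=1422, cpu_count=5

[cpu_sum: cpu <= 40]
job_id=9: ✓ → 140
job_id=10: ✓ → 16
job_id=11: ✓ → 17
job_id=12: ✗
job_id=13: ✓ → 18
job_id=14: ✗
job_id=15: ✗
job_id=16: ✗
job_id=17: ✓ → 136
job_id=18: ✓ → 222
job_id=19: ✗
job_id=20: ✓ → 175
job_id=21: ✗
job_id=22: ✗
cpu_sum = 140 + 16 + 17 + 18 + 136 + 222 + 175 = 724
—
[cpu_sum2: cpu < 52 OR runtime_s >= 4057]
job_id=9: ✓ → 140
job_id=10: ✓ → 16
job_id=11: ✓ → 17
job_id=12: ✓ → 29
job_id=13: ✓ → 18
job_id=14: ✓ → 204
job_id=15: ✗
job_id=16: ✓ → 24
job_id=17: ✓ → 136
job_id=18: ✓ → 222
job_id=19: ✓ → 163
job_id=20: ✓ → 175
job_id=21: ✓ → 228
job_id=22: ✓ → 50
cpu_sum2 = 140 + 16 + 17 + 29 + 18 + 204 + 24 + 136 + 222 + 163 + 175 + 228 + 50 = 1422
—
[cpu_count: cpu < 34 OR queue = 'gpu']
job_id=9: ✓ → 1
job_id=10: ✓ → 1
job_id=11: ✗
job_id=12: ✗
job_id=13: ✓ → 1
job_id=14: ✗
job_id=15: ✗
job_id=16: ✗
job_id=17: ✗
job_id=18: ✓ → 1
job_id=19: ✗
job_id=20: ✓ → 1
job_id=21: ✗
job_id=22: ✗
cpu_count = COUNT(1, 1, 1, 1, 1) = 5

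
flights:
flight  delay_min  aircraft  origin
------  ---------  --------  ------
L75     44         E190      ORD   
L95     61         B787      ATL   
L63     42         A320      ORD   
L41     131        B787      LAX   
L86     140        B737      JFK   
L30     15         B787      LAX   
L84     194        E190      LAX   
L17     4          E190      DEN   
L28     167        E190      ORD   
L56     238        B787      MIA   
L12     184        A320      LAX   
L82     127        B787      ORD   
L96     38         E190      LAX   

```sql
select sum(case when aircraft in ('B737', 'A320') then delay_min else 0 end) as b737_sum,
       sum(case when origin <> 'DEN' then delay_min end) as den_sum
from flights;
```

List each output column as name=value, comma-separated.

[b737_sum: aircraft in ('B737', 'A320')]
flight=L75: ✗
flight=L95: ✗
flight=L63: ✓ → 42
flight=L41: ✗
flight=L86: ✓ → 140
flight=L30: ✗
flight=L84: ✗
flight=L17: ✗
flight=L28: ✗
flight=L56: ✗
flight=L12: ✓ → 184
flight=L82: ✗
flight=L96: ✗
b737_sum = 42 + 140 + 184 = 366
—
[den_sum: origin <> 'DEN']
flight=L75: ✓ → 44
flight=L95: ✓ → 61
flight=L63: ✓ → 42
flight=L41: ✓ → 131
flight=L86: ✓ → 140
flight=L30: ✓ → 15
flight=L84: ✓ → 194
flight=L17: ✗
flight=L28: ✓ → 167
flight=L56: ✓ → 238
flight=L12: ✓ → 184
flight=L82: ✓ → 127
flight=L96: ✓ → 38
den_sum = 44 + 61 + 42 + 131 + 140 + 15 + 194 + 167 + 238 + 184 + 127 + 38 = 1381

b737_sum=366, den_sum=1381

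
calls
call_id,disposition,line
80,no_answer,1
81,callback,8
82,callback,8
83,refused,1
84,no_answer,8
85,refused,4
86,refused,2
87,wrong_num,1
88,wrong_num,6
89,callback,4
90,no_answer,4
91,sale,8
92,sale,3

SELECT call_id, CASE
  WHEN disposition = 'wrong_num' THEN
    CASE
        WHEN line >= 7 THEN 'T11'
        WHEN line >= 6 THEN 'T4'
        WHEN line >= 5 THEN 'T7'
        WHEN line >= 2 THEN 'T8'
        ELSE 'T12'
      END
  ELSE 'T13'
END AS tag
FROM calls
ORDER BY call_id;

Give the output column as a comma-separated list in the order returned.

T13, T13, T13, T13, T13, T13, T13, T12, T4, T13, T13, T13, T13

call_id=80: disposition='no_answer' → outer ELSE → T13
call_id=81: disposition='callback' → outer ELSE → T13
call_id=82: disposition='callback' → outer ELSE → T13
call_id=83: disposition='refused' → outer ELSE → T13
call_id=84: disposition='no_answer' → outer ELSE → T13
call_id=85: disposition='refused' → outer ELSE → T13
call_id=86: disposition='refused' → outer ELSE → T13
call_id=87: disposition='wrong_num' → inner[ELSE] → T12
call_id=88: disposition='wrong_num' → inner[line >= 6] → T4
call_id=89: disposition='callback' → outer ELSE → T13
call_id=90: disposition='no_answer' → outer ELSE → T13
call_id=91: disposition='sale' → outer ELSE → T13
call_id=92: disposition='sale' → outer ELSE → T13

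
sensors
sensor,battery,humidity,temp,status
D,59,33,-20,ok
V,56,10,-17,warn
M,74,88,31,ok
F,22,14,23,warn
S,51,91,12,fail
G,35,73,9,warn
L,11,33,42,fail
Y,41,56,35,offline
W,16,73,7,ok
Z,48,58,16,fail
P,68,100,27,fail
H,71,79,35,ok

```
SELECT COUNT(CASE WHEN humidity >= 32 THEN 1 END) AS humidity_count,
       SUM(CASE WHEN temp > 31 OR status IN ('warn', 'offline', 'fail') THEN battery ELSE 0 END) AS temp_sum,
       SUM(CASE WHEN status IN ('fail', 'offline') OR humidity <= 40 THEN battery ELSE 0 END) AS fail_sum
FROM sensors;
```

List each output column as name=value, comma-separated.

humidity_count=10, temp_sum=403, fail_sum=356

[humidity_count: humidity >= 32]
sensor=D: ✓ → 1
sensor=V: ✗
sensor=M: ✓ → 1
sensor=F: ✗
sensor=S: ✓ → 1
sensor=G: ✓ → 1
sensor=L: ✓ → 1
sensor=Y: ✓ → 1
sensor=W: ✓ → 1
sensor=Z: ✓ → 1
sensor=P: ✓ → 1
sensor=H: ✓ → 1
humidity_count = COUNT(1, 1, 1, 1, 1, 1, 1, 1, 1, 1) = 10
—
[temp_sum: temp > 31 OR status IN ('warn', 'offline', 'fail')]
sensor=D: ✗
sensor=V: ✓ → 56
sensor=M: ✗
sensor=F: ✓ → 22
sensor=S: ✓ → 51
sensor=G: ✓ → 35
sensor=L: ✓ → 11
sensor=Y: ✓ → 41
sensor=W: ✗
sensor=Z: ✓ → 48
sensor=P: ✓ → 68
sensor=H: ✓ → 71
temp_sum = 56 + 22 + 51 + 35 + 11 + 41 + 48 + 68 + 71 = 403
—
[fail_sum: status IN ('fail', 'offline') OR humidity <= 40]
sensor=D: ✓ → 59
sensor=V: ✓ → 56
sensor=M: ✗
sensor=F: ✓ → 22
sensor=S: ✓ → 51
sensor=G: ✗
sensor=L: ✓ → 11
sensor=Y: ✓ → 41
sensor=W: ✗
sensor=Z: ✓ → 48
sensor=P: ✓ → 68
sensor=H: ✗
fail_sum = 59 + 56 + 22 + 51 + 11 + 41 + 48 + 68 = 356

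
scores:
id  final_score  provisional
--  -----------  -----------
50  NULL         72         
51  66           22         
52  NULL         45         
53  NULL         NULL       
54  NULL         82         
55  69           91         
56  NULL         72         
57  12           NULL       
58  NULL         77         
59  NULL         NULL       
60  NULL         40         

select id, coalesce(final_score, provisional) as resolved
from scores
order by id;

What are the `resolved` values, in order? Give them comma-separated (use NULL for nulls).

id=50: final_score=NULL, provisional=72 → 72
id=51: final_score=66 → 66
id=52: final_score=NULL, provisional=45 → 45
id=53: final_score=NULL, provisional=NULL (all NULL) → NULL
id=54: final_score=NULL, provisional=82 → 82
id=55: final_score=69 → 69
id=56: final_score=NULL, provisional=72 → 72
id=57: final_score=12 → 12
id=58: final_score=NULL, provisional=77 → 77
id=59: final_score=NULL, provisional=NULL (all NULL) → NULL
id=60: final_score=NULL, provisional=40 → 40

72, 66, 45, NULL, 82, 69, 72, 12, 77, NULL, 40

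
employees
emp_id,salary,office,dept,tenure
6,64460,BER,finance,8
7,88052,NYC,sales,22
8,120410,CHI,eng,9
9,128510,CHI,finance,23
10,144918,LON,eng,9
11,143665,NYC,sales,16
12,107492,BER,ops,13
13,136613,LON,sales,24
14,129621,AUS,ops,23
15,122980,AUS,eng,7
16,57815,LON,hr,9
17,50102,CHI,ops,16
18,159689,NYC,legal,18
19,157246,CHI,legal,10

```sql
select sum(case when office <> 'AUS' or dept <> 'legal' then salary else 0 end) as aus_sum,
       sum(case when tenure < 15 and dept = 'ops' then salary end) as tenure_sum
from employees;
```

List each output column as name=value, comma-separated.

aus_sum=1611573, tenure_sum=107492

[aus_sum: office <> 'AUS' or dept <> 'legal']
emp_id=6: ✓ → 64460
emp_id=7: ✓ → 88052
emp_id=8: ✓ → 120410
emp_id=9: ✓ → 128510
emp_id=10: ✓ → 144918
emp_id=11: ✓ → 143665
emp_id=12: ✓ → 107492
emp_id=13: ✓ → 136613
emp_id=14: ✓ → 129621
emp_id=15: ✓ → 122980
emp_id=16: ✓ → 57815
emp_id=17: ✓ → 50102
emp_id=18: ✓ → 159689
emp_id=19: ✓ → 157246
aus_sum = 64460 + 88052 + 120410 + 128510 + 144918 + 143665 + 107492 + 136613 + 129621 + 122980 + 57815 + 50102 + 159689 + 157246 = 1611573
—
[tenure_sum: tenure < 15 and dept = 'ops']
emp_id=6: ✗
emp_id=7: ✗
emp_id=8: ✗
emp_id=9: ✗
emp_id=10: ✗
emp_id=11: ✗
emp_id=12: ✓ → 107492
emp_id=13: ✗
emp_id=14: ✗
emp_id=15: ✗
emp_id=16: ✗
emp_id=17: ✗
emp_id=18: ✗
emp_id=19: ✗
tenure_sum = 107492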